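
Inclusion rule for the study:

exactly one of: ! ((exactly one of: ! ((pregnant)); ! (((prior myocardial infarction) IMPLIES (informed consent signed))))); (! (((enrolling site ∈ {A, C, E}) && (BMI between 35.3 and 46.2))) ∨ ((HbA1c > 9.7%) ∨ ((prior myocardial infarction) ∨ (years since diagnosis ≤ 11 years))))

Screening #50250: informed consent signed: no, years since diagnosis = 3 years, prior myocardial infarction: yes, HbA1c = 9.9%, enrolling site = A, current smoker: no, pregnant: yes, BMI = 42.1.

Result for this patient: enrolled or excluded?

Enrolled

Atomic conditions:
  pregnant: yes → true
  prior myocardial infarction: yes → true
  informed consent signed: no → false
  enrolling site ∈ {A, C, E}: A is in the set → true
  BMI between 35.3 and 46.2: 42.1 in [35.3, 46.2] is true
  HbA1c > 9.7%: 9.9 > 9.7 is true
  years since diagnosis ≤ 11 years: 3 ≤ 11 is true
Combine:
[1.1.1] NOT true = false
[1.1.2.1] true → false = false
[1.1.2] NOT false = true
[1.1] exactly-one(false, true) = true
[1] NOT true = false
[2.1.1] true AND true = true
[2.1] NOT true = false
[2.2.2] true OR true = true
[2.2] true OR true = true
[2] false OR true = true
[root] exactly-one(false, true) = true
Overall: true → enrolled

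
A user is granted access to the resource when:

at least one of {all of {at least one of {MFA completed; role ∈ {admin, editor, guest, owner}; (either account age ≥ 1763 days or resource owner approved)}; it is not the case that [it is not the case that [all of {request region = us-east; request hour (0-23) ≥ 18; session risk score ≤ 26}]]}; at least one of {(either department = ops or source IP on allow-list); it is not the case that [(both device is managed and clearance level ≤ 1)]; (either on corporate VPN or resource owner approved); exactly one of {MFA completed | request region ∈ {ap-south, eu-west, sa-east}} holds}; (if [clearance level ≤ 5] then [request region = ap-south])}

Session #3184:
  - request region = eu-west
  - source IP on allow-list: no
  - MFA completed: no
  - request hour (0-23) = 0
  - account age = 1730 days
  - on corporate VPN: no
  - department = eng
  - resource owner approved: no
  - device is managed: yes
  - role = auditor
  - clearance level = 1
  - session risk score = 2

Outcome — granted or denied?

Granted

Atomic conditions:
  MFA completed: no → false
  role ∈ {admin, editor, guest, owner}: auditor is not in the set → false
  account age ≥ 1763 days: 1730 ≥ 1763 is false
  resource owner approved: no → false
  request region = us-east: eu-west == us-east is false
  request hour (0-23) ≥ 18: 0 ≥ 18 is false
  session risk score ≤ 26: 2 ≤ 26 is true
  department = ops: eng == ops is false
  source IP on allow-list: no → false
  device is managed: yes → true
  clearance level ≤ 1: 1 ≤ 1 is true
  on corporate VPN: no → false
  request region ∈ {ap-south, eu-west, sa-east}: eu-west is in the set → true
  clearance level ≤ 5: 1 ≤ 5 is true
  request region = ap-south: eu-west == ap-south is false
Combine:
[1.1.3] false OR false = false
[1.1] false OR false OR false = false
[1.2.1.1] false AND false AND true = false
[1.2.1] NOT false = true
[1.2] NOT true = false
[1] false AND false = false
[2.1] false OR false = false
[2.2.1] true AND true = true
[2.2] NOT true = false
[2.3] false OR false = false
[2.4] exactly-one(false, true) = true
[2] false OR false OR false OR true = true
[3] true → false = false
[root] false OR true OR false = true
Overall: true → granted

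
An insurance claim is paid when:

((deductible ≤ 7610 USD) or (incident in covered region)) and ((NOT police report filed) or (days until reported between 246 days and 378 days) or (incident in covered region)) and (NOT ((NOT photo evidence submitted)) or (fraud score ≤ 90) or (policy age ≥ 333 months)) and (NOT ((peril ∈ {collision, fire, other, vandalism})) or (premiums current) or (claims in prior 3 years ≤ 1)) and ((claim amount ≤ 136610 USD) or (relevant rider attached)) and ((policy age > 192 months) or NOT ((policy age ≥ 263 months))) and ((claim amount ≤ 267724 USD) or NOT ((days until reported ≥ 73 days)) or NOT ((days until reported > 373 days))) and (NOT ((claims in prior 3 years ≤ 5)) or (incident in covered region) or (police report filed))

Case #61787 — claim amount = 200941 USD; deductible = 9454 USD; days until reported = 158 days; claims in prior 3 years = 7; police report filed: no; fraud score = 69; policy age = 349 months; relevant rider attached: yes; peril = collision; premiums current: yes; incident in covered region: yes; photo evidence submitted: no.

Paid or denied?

Paid

Atomic conditions:
  deductible ≤ 7610 USD: 9454 ≤ 7610 is false
  incident in covered region: yes → true
  NOT police report filed: no → true
  days until reported between 246 days and 378 days: 158 in [246, 378] is false
  NOT photo evidence submitted: no → true
  fraud score ≤ 90: 69 ≤ 90 is true
  policy age ≥ 333 months: 349 ≥ 333 is true
  peril ∈ {collision, fire, other, vandalism}: collision is in the set → true
  premiums current: yes → true
  claims in prior 3 years ≤ 1: 7 ≤ 1 is false
  claim amount ≤ 136610 USD: 200941 ≤ 136610 is false
  relevant rider attached: yes → true
  policy age > 192 months: 349 > 192 is true
  policy age ≥ 263 months: 349 ≥ 263 is true
  claim amount ≤ 267724 USD: 200941 ≤ 267724 is true
  days until reported ≥ 73 days: 158 ≥ 73 is true
  days until reported > 373 days: 158 > 373 is false
  claims in prior 3 years ≤ 5: 7 ≤ 5 is false
  police report filed: no → false
Combine:
[1] false OR true = true
[2] true OR false OR true = true
[3.1] NOT true = false
[3] false OR true OR true = true
[4.1] NOT true = false
[4] false OR true OR false = true
[5] false OR true = true
[6.2] NOT true = false
[6] true OR false = true
[7.2] NOT true = false
[7.3] NOT false = true
[7] true OR false OR true = true
[8.1] NOT false = true
[8] true OR true OR false = true
[root] true AND true AND true AND true AND true AND true AND true AND true = true
Overall: true → paid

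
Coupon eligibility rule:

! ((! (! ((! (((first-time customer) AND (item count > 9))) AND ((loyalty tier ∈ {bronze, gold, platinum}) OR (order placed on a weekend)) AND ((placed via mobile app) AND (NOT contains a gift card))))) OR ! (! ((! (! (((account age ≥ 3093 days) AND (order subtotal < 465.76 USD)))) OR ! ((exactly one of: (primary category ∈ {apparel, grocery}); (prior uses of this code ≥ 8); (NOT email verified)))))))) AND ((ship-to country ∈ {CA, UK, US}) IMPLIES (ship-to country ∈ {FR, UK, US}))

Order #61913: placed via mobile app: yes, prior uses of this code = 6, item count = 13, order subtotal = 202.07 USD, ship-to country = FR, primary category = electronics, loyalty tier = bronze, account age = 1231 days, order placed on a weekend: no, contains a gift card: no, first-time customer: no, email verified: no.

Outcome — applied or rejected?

Atomic conditions:
  first-time customer: no → false
  item count > 9: 13 > 9 is true
  loyalty tier ∈ {bronze, gold, platinum}: bronze is in the set → true
  order placed on a weekend: no → false
  placed via mobile app: yes → true
  NOT contains a gift card: no → true
  account age ≥ 3093 days: 1231 ≥ 3093 is false
  order subtotal < 465.76 USD: 202.07 < 465.76 is true
  primary category ∈ {apparel, grocery}: electronics is not in the set → false
  prior uses of this code ≥ 8: 6 ≥ 8 is false
  NOT email verified: no → true
  ship-to country ∈ {CA, UK, US}: FR is not in the set → false
  ship-to country ∈ {FR, UK, US}: FR is in the set → true
Combine:
[1.1.1.1.1.1.1] false AND true = false
[1.1.1.1.1.1] NOT false = true
[1.1.1.1.1.2] true OR false = true
[1.1.1.1.1.3] true AND true = true
[1.1.1.1.1] true AND true AND true = true
[1.1.1.1] NOT true = false
[1.1.1] NOT false = true
[1.1.2.1.1.1.1.1] false AND true = false
[1.1.2.1.1.1.1] NOT false = true
[1.1.2.1.1.1] NOT true = false
[1.1.2.1.1.2.1] exactly-one(false, false, true) = true
[1.1.2.1.1.2] NOT true = false
[1.1.2.1.1] false OR false = false
[1.1.2.1] NOT false = true
[1.1.2] NOT true = false
[1.1] true OR false = true
[1] NOT true = false
[2] false → true (antecedent false ⇒ implication holds) = true
[root] false AND true = false
Overall: false → rejected

Rejected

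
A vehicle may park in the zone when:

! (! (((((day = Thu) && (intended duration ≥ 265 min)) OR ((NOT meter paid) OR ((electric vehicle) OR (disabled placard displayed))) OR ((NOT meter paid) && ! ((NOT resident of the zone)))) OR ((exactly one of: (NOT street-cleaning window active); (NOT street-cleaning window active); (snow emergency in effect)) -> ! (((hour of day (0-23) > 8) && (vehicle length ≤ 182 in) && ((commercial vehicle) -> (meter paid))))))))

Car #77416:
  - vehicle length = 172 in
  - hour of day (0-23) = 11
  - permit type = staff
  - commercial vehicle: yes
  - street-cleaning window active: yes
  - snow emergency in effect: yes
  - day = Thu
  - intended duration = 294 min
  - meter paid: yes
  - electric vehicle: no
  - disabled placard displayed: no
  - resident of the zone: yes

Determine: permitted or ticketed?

Permitted

Atomic conditions:
  day = Thu: Thu == Thu is true
  intended duration ≥ 265 min: 294 ≥ 265 is true
  NOT meter paid: yes → false
  electric vehicle: no → false
  disabled placard displayed: no → false
  NOT resident of the zone: yes → false
  NOT street-cleaning window active: yes → false
  snow emergency in effect: yes → true
  hour of day (0-23) > 8: 11 > 8 is true
  vehicle length ≤ 182 in: 172 ≤ 182 is true
  commercial vehicle: yes → true
  meter paid: yes → true
Combine:
[1.1.1.1] true AND true = true
[1.1.1.2.2] false OR false = false
[1.1.1.2] false OR false = false
[1.1.1.3.2] NOT false = true
[1.1.1.3] false AND true = false
[1.1.1] true OR false OR false = true
[1.1.2.1] exactly-one(false, false, true) = true
[1.1.2.2.1.3] true → true = true
[1.1.2.2.1] true AND true AND true = true
[1.1.2.2] NOT true = false
[1.1.2] true → false = false
[1.1] true OR false = true
[1] NOT true = false
[root] NOT false = true
Overall: true → permitted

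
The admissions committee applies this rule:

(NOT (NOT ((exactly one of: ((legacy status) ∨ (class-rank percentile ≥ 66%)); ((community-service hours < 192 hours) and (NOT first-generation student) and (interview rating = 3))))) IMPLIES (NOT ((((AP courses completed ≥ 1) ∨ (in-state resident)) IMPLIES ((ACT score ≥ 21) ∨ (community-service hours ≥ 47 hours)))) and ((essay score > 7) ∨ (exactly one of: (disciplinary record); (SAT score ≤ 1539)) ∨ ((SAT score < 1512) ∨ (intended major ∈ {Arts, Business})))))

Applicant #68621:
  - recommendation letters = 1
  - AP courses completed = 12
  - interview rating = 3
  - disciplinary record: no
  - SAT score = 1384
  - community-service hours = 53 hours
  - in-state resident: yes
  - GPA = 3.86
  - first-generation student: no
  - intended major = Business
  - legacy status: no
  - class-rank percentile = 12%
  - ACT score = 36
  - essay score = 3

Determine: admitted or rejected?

Rejected

Atomic conditions:
  legacy status: no → false
  class-rank percentile ≥ 66%: 12 ≥ 66 is false
  community-service hours < 192 hours: 53 < 192 is true
  NOT first-generation student: no → true
  interview rating = 3: 3 == 3 is true
  AP courses completed ≥ 1: 12 ≥ 1 is true
  in-state resident: yes → true
  ACT score ≥ 21: 36 ≥ 21 is true
  community-service hours ≥ 47 hours: 53 ≥ 47 is true
  essay score > 7: 3 > 7 is false
  disciplinary record: no → false
  SAT score ≤ 1539: 1384 ≤ 1539 is true
  SAT score < 1512: 1384 < 1512 is true
  intended major ∈ {Arts, Business}: Business is in the set → true
Combine:
[1.1.1.1] false OR false = false
[1.1.1.2] true AND true AND true = true
[1.1.1] exactly-one(false, true) = true
[1.1] NOT true = false
[1] NOT false = true
[2.1.1.1] true OR true = true
[2.1.1.2] true OR true = true
[2.1.1] true → true = true
[2.1] NOT true = false
[2.2.2] exactly-one(false, true) = true
[2.2.3] true OR true = true
[2.2] false OR true OR true = true
[2] false AND true = false
[root] true → false = false
Overall: false → rejected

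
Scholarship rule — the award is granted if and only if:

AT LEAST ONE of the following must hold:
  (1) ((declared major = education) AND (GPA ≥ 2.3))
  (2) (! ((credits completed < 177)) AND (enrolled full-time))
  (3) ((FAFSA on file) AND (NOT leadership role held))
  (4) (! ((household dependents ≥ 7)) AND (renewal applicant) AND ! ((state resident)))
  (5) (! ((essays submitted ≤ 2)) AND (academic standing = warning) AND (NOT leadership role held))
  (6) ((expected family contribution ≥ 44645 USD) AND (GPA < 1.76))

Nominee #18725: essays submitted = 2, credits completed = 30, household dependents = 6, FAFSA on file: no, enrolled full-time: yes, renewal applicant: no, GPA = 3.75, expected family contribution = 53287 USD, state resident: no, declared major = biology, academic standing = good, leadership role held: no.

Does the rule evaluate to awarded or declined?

Atomic conditions:
  declared major = education: biology == education is false
  GPA ≥ 2.3: 3.75 ≥ 2.3 is true
  credits completed < 177: 30 < 177 is true
  enrolled full-time: yes → true
  FAFSA on file: no → false
  NOT leadership role held: no → true
  household dependents ≥ 7: 6 ≥ 7 is false
  renewal applicant: no → false
  state resident: no → false
  essays submitted ≤ 2: 2 ≤ 2 is true
  academic standing = warning: good == warning is false
  expected family contribution ≥ 44645 USD: 53287 ≥ 44645 is true
  GPA < 1.76: 3.75 < 1.76 is false
Combine:
[1] false AND true = false
[2.1] NOT true = false
[2] false AND true = false
[3] false AND true = false
[4.1] NOT false = true
[4.3] NOT false = true
[4] true AND false AND true = false
[5.1] NOT true = false
[5] false AND false AND true = false
[6] true AND false = false
[root] false OR false OR false OR false OR false OR false = false
Overall: false → declined

Declined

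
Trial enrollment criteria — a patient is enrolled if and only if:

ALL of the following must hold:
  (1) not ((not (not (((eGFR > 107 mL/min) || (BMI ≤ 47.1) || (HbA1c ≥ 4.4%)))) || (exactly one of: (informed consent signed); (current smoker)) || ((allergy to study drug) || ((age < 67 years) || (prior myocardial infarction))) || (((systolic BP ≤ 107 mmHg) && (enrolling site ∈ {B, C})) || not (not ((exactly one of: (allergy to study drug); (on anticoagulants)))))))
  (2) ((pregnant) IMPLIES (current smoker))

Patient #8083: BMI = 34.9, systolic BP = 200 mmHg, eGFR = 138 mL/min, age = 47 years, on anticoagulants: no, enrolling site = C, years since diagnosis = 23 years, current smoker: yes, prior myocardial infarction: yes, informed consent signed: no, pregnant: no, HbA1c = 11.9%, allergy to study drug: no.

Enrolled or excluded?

Excluded

Atomic conditions:
  eGFR > 107 mL/min: 138 > 107 is true
  BMI ≤ 47.1: 34.9 ≤ 47.1 is true
  HbA1c ≥ 4.4%: 11.9 ≥ 4.4 is true
  informed consent signed: no → false
  current smoker: yes → true
  allergy to study drug: no → false
  age < 67 years: 47 < 67 is true
  prior myocardial infarction: yes → true
  systolic BP ≤ 107 mmHg: 200 ≤ 107 is false
  enrolling site ∈ {B, C}: C is in the set → true
  on anticoagulants: no → false
  pregnant: no → false
Combine:
[1.1.1.1.1] true OR true OR true = true
[1.1.1.1] NOT true = false
[1.1.1] NOT false = true
[1.1.2] exactly-one(false, true) = true
[1.1.3.2] true OR true = true
[1.1.3] false OR true = true
[1.1.4.1] false AND true = false
[1.1.4.2.1.1] exactly-one(false, false) = false
[1.1.4.2.1] NOT false = true
[1.1.4.2] NOT true = false
[1.1.4] false OR false = false
[1.1] true OR true OR true OR false = true
[1] NOT true = false
[2] false → true (antecedent false ⇒ implication holds) = true
[root] false AND true = false
Overall: false → excluded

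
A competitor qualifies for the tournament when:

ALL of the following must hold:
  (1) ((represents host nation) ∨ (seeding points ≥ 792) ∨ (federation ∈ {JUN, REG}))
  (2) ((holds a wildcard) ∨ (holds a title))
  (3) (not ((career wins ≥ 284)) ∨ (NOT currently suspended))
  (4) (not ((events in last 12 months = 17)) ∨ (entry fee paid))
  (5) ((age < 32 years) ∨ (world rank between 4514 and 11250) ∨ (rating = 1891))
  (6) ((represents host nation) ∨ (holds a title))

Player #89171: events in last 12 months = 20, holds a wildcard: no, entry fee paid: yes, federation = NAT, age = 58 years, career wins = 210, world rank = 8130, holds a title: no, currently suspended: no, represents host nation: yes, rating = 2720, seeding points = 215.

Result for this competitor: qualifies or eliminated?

Atomic conditions:
  represents host nation: yes → true
  seeding points ≥ 792: 215 ≥ 792 is false
  federation ∈ {JUN, REG}: NAT is not in the set → false
  holds a wildcard: no → false
  holds a title: no → false
  career wins ≥ 284: 210 ≥ 284 is false
  NOT currently suspended: no → true
  events in last 12 months = 17: 20 == 17 is false
  entry fee paid: yes → true
  age < 32 years: 58 < 32 is false
  world rank between 4514 and 11250: 8130 in [4514, 11250] is true
  rating = 1891: 2720 == 1891 is false
Combine:
[1] true OR false OR false = true
[2] false OR false = false
[3.1] NOT false = true
[3] true OR true = true
[4.1] NOT false = true
[4] true OR true = true
[5] false OR true OR false = true
[6] true OR false = true
[root] true AND false AND true AND true AND true AND true = false
Overall: false → eliminated

Eliminated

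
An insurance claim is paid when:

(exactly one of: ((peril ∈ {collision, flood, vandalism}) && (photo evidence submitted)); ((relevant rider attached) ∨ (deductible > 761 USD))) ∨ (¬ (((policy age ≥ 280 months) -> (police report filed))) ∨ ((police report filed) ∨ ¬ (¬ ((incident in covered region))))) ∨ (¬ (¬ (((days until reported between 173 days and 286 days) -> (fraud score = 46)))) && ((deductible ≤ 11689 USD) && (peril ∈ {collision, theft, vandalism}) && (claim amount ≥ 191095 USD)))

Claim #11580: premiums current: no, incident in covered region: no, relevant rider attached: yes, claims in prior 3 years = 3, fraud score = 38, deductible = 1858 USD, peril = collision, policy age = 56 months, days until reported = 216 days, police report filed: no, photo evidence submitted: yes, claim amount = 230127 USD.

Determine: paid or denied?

Atomic conditions:
  peril ∈ {collision, flood, vandalism}: collision is in the set → true
  photo evidence submitted: yes → true
  relevant rider attached: yes → true
  deductible > 761 USD: 1858 > 761 is true
  policy age ≥ 280 months: 56 ≥ 280 is false
  police report filed: no → false
  incident in covered region: no → false
  days until reported between 173 days and 286 days: 216 in [173, 286] is true
  fraud score = 46: 38 == 46 is false
  deductible ≤ 11689 USD: 1858 ≤ 11689 is true
  peril ∈ {collision, theft, vandalism}: collision is in the set → true
  claim amount ≥ 191095 USD: 230127 ≥ 191095 is true
Combine:
[1.1] true AND true = true
[1.2] true OR true = true
[1] exactly-one(true, true) = false
[2.1.1] false → false (antecedent false ⇒ implication holds) = true
[2.1] NOT true = false
[2.2.2.1] NOT false = true
[2.2.2] NOT true = false
[2.2] false OR false = false
[2] false OR false = false
[3.1.1.1] true → false = false
[3.1.1] NOT false = true
[3.1] NOT true = false
[3.2] true AND true AND true = true
[3] false AND true = false
[root] false OR false OR false = false
Overall: false → denied

Denied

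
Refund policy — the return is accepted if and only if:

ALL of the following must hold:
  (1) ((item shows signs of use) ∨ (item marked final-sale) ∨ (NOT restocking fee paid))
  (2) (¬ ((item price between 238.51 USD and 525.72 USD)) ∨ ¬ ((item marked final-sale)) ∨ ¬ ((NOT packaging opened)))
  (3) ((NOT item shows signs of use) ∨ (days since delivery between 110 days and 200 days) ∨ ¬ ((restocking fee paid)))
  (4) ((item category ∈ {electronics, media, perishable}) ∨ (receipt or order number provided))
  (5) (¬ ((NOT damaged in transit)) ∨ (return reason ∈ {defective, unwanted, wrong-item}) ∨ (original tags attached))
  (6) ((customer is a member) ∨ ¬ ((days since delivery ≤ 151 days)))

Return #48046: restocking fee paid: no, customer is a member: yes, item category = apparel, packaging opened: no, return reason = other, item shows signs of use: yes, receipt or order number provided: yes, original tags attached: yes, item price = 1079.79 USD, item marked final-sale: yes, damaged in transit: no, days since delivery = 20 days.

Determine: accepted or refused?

Accepted

Atomic conditions:
  item shows signs of use: yes → true
  item marked final-sale: yes → true
  NOT restocking fee paid: no → true
  item price between 238.51 USD and 525.72 USD: 1079.79 in [238.51, 525.72] is false
  NOT packaging opened: no → true
  NOT item shows signs of use: yes → false
  days since delivery between 110 days and 200 days: 20 in [110, 200] is false
  restocking fee paid: no → false
  item category ∈ {electronics, media, perishable}: apparel is not in the set → false
  receipt or order number provided: yes → true
  NOT damaged in transit: no → true
  return reason ∈ {defective, unwanted, wrong-item}: other is not in the set → false
  original tags attached: yes → true
  customer is a member: yes → true
  days since delivery ≤ 151 days: 20 ≤ 151 is true
Combine:
[1] true OR true OR true = true
[2.1] NOT false = true
[2.2] NOT true = false
[2.3] NOT true = false
[2] true OR false OR false = true
[3.3] NOT false = true
[3] false OR false OR true = true
[4] false OR true = true
[5.1] NOT true = false
[5] false OR false OR true = true
[6.2] NOT true = false
[6] true OR false = true
[root] true AND true AND true AND true AND true AND true = true
Overall: true → accepted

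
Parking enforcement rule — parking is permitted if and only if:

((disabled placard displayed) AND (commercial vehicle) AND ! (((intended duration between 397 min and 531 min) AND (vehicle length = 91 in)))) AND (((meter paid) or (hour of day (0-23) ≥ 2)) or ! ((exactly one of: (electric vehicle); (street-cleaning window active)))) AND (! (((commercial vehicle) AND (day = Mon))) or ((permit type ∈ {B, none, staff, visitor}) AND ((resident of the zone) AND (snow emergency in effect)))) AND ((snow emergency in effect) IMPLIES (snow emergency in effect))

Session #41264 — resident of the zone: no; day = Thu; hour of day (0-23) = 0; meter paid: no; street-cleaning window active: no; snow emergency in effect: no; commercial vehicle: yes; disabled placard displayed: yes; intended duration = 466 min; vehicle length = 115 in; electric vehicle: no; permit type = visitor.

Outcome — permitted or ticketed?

Permitted

Atomic conditions:
  disabled placard displayed: yes → true
  commercial vehicle: yes → true
  intended duration between 397 min and 531 min: 466 in [397, 531] is true
  vehicle length = 91 in: 115 == 91 is false
  meter paid: no → false
  hour of day (0-23) ≥ 2: 0 ≥ 2 is false
  electric vehicle: no → false
  street-cleaning window active: no → false
  day = Mon: Thu == Mon is false
  permit type ∈ {B, none, staff, visitor}: visitor is in the set → true
  resident of the zone: no → false
  snow emergency in effect: no → false
Combine:
[1.3.1] true AND false = false
[1.3] NOT false = true
[1] true AND true AND true = true
[2.1] false OR false = false
[2.2.1] exactly-one(false, false) = false
[2.2] NOT false = true
[2] false OR true = true
[3.1.1] true AND false = false
[3.1] NOT false = true
[3.2.2] false AND false = false
[3.2] true AND false = false
[3] true OR false = true
[4] false → false (antecedent false ⇒ implication holds) = true
[root] true AND true AND true AND true = true
Overall: true → permitted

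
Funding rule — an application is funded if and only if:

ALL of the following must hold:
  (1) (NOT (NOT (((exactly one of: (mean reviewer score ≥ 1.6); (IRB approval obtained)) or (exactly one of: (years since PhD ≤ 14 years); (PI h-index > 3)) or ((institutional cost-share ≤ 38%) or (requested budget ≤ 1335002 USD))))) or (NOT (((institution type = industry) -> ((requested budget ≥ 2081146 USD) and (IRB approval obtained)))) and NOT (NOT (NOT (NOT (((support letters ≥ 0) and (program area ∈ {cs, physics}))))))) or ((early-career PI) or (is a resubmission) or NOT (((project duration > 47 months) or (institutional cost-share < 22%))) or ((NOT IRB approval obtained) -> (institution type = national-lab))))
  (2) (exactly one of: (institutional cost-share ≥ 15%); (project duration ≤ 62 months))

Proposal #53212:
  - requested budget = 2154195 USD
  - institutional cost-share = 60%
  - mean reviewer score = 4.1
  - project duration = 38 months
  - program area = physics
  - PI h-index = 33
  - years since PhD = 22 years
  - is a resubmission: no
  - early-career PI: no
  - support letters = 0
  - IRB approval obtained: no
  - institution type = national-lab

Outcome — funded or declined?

Atomic conditions:
  mean reviewer score ≥ 1.6: 4.1 ≥ 1.6 is true
  IRB approval obtained: no → false
  years since PhD ≤ 14 years: 22 ≤ 14 is false
  PI h-index > 3: 33 > 3 is true
  institutional cost-share ≤ 38%: 60 ≤ 38 is false
  requested budget ≤ 1335002 USD: 2154195 ≤ 1335002 is false
  institution type = industry: national-lab == industry is false
  requested budget ≥ 2081146 USD: 2154195 ≥ 2081146 is true
  support letters ≥ 0: 0 ≥ 0 is true
  program area ∈ {cs, physics}: physics is in the set → true
  early-career PI: no → false
  is a resubmission: no → false
  project duration > 47 months: 38 > 47 is false
  institutional cost-share < 22%: 60 < 22 is false
  NOT IRB approval obtained: no → true
  institution type = national-lab: national-lab == national-lab is true
  institutional cost-share ≥ 15%: 60 ≥ 15 is true
  project duration ≤ 62 months: 38 ≤ 62 is true
Combine:
[1.1.1.1.1] exactly-one(true, false) = true
[1.1.1.1.2] exactly-one(false, true) = true
[1.1.1.1.3] false OR false = false
[1.1.1.1] true OR true OR false = true
[1.1.1] NOT true = false
[1.1] NOT false = true
[1.2.1.1.2] true AND false = false
[1.2.1.1] false → false (antecedent false ⇒ implication holds) = true
[1.2.1] NOT true = false
[1.2.2.1.1.1.1] true AND true = true
[1.2.2.1.1.1] NOT true = false
[1.2.2.1.1] NOT false = true
[1.2.2.1] NOT true = false
[1.2.2] NOT false = true
[1.2] false AND true = false
[1.3.3.1] false OR false = false
[1.3.3] NOT false = true
[1.3.4] true → true = true
[1.3] false OR false OR true OR true = true
[1] true OR false OR true = true
[2] exactly-one(true, true) = false
[root] true AND false = false
Overall: false → declined

Declined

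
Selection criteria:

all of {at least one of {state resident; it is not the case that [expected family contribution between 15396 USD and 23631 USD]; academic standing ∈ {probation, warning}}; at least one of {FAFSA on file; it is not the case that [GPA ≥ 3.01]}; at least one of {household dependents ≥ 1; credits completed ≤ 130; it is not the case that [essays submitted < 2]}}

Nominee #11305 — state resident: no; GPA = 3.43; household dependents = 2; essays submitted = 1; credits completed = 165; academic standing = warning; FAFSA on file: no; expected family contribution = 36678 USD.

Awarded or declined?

Atomic conditions:
  state resident: no → false
  expected family contribution between 15396 USD and 23631 USD: 36678 in [15396, 23631] is false
  academic standing ∈ {probation, warning}: warning is in the set → true
  FAFSA on file: no → false
  GPA ≥ 3.01: 3.43 ≥ 3.01 is true
  household dependents ≥ 1: 2 ≥ 1 is true
  credits completed ≤ 130: 165 ≤ 130 is false
  essays submitted < 2: 1 < 2 is true
Combine:
[1.2] NOT false = true
[1] false OR true OR true = true
[2.2] NOT true = false
[2] false OR false = false
[3.3] NOT true = false
[3] true OR false OR false = true
[root] true AND false AND true = false
Overall: false → declined

Declined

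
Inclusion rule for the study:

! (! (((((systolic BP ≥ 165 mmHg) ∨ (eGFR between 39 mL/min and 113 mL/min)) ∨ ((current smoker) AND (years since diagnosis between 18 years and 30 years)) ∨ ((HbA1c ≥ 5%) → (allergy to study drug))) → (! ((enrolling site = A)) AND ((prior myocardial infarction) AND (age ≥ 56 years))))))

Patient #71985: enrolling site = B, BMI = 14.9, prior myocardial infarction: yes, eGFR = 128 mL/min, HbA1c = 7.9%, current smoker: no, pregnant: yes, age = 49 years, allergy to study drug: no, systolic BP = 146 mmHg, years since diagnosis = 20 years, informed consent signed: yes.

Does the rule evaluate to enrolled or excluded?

Enrolled

Atomic conditions:
  systolic BP ≥ 165 mmHg: 146 ≥ 165 is false
  eGFR between 39 mL/min and 113 mL/min: 128 in [39, 113] is false
  current smoker: no → false
  years since diagnosis between 18 years and 30 years: 20 in [18, 30] is true
  HbA1c ≥ 5%: 7.9 ≥ 5 is true
  allergy to study drug: no → false
  enrolling site = A: B == A is false
  prior myocardial infarction: yes → true
  age ≥ 56 years: 49 ≥ 56 is false
Combine:
[1.1.1.1] false OR false = false
[1.1.1.2] false AND true = false
[1.1.1.3] true → false = false
[1.1.1] false OR false OR false = false
[1.1.2.1] NOT false = true
[1.1.2.2] true AND false = false
[1.1.2] true AND false = false
[1.1] false → false (antecedent false ⇒ implication holds) = true
[1] NOT true = false
[root] NOT false = true
Overall: true → enrolled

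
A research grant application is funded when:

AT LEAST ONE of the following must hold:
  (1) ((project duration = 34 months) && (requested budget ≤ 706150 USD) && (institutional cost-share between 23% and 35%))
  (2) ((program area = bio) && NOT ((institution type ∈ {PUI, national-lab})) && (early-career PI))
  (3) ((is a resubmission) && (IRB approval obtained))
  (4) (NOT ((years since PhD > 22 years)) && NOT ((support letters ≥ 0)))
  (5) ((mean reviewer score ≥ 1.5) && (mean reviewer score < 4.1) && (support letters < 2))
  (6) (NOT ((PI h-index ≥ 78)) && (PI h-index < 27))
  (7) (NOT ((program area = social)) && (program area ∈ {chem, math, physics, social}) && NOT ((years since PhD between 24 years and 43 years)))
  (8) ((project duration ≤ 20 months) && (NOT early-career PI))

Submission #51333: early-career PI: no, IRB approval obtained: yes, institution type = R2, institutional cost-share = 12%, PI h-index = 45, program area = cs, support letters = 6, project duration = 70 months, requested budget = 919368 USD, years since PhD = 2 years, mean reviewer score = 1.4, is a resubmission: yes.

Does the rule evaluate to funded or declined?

Atomic conditions:
  project duration = 34 months: 70 == 34 is false
  requested budget ≤ 706150 USD: 919368 ≤ 706150 is false
  institutional cost-share between 23% and 35%: 12 in [23, 35] is false
  program area = bio: cs == bio is false
  institution type ∈ {PUI, national-lab}: R2 is not in the set → false
  early-career PI: no → false
  is a resubmission: yes → true
  IRB approval obtained: yes → true
  years since PhD > 22 years: 2 > 22 is false
  support letters ≥ 0: 6 ≥ 0 is true
  mean reviewer score ≥ 1.5: 1.4 ≥ 1.5 is false
  mean reviewer score < 4.1: 1.4 < 4.1 is true
  support letters < 2: 6 < 2 is false
  PI h-index ≥ 78: 45 ≥ 78 is false
  PI h-index < 27: 45 < 27 is false
  program area = social: cs == social is false
  program area ∈ {chem, math, physics, social}: cs is not in the set → false
  years since PhD between 24 years and 43 years: 2 in [24, 43] is false
  project duration ≤ 20 months: 70 ≤ 20 is false
  NOT early-career PI: no → true
Combine:
[1] false AND false AND false = false
[2.2] NOT false = true
[2] false AND true AND false = false
[3] true AND true = true
[4.1] NOT false = true
[4.2] NOT true = false
[4] true AND false = false
[5] false AND true AND false = false
[6.1] NOT false = true
[6] true AND false = false
[7.1] NOT false = true
[7.3] NOT false = true
[7] true AND false AND true = false
[8] false AND true = false
[root] false OR false OR true OR false OR false OR false OR false OR false = true
Overall: true → funded

Funded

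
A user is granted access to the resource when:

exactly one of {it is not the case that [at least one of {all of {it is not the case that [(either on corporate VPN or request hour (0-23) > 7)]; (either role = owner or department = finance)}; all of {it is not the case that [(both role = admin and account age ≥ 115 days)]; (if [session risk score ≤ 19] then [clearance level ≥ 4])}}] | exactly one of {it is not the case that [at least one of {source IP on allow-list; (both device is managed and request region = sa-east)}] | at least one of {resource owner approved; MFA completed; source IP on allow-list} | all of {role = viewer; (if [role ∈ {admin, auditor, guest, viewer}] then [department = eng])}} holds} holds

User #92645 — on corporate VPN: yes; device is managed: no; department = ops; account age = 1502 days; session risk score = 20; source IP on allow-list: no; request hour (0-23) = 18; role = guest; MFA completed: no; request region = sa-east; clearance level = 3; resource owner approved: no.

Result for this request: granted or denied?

Atomic conditions:
  on corporate VPN: yes → true
  request hour (0-23) > 7: 18 > 7 is true
  role = owner: guest == owner is false
  department = finance: ops == finance is false
  role = admin: guest == admin is false
  account age ≥ 115 days: 1502 ≥ 115 is true
  session risk score ≤ 19: 20 ≤ 19 is false
  clearance level ≥ 4: 3 ≥ 4 is false
  source IP on allow-list: no → false
  device is managed: no → false
  request region = sa-east: sa-east == sa-east is true
  resource owner approved: no → false
  MFA completed: no → false
  role = viewer: guest == viewer is false
  role ∈ {admin, auditor, guest, viewer}: guest is in the set → true
  department = eng: ops == eng is false
Combine:
[1.1.1.1.1] true OR true = true
[1.1.1.1] NOT true = false
[1.1.1.2] false OR false = false
[1.1.1] false AND false = false
[1.1.2.1.1] false AND true = false
[1.1.2.1] NOT false = true
[1.1.2.2] false → false (antecedent false ⇒ implication holds) = true
[1.1.2] true AND true = true
[1.1] false OR true = true
[1] NOT true = false
[2.1.1.2] false AND true = false
[2.1.1] false OR false = false
[2.1] NOT false = true
[2.2] false OR false OR false = false
[2.3.2] true → false = false
[2.3] false AND false = false
[2] exactly-one(true, false, false) = true
[root] exactly-one(false, true) = true
Overall: true → granted

Granted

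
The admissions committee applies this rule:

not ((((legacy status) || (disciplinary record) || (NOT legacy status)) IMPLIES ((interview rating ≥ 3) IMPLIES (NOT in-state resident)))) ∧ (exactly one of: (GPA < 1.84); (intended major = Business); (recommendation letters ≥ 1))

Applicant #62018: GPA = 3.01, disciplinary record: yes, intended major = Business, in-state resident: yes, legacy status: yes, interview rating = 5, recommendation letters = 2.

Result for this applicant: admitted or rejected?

Rejected

Atomic conditions:
  legacy status: yes → true
  disciplinary record: yes → true
  NOT legacy status: yes → false
  interview rating ≥ 3: 5 ≥ 3 is true
  NOT in-state resident: yes → false
  GPA < 1.84: 3.01 < 1.84 is false
  intended major = Business: Business == Business is true
  recommendation letters ≥ 1: 2 ≥ 1 is true
Combine:
[1.1.1] true OR true OR false = true
[1.1.2] true → false = false
[1.1] true → false = false
[1] NOT false = true
[2] exactly-one(false, true, true) = false
[root] true AND false = false
Overall: false → rejected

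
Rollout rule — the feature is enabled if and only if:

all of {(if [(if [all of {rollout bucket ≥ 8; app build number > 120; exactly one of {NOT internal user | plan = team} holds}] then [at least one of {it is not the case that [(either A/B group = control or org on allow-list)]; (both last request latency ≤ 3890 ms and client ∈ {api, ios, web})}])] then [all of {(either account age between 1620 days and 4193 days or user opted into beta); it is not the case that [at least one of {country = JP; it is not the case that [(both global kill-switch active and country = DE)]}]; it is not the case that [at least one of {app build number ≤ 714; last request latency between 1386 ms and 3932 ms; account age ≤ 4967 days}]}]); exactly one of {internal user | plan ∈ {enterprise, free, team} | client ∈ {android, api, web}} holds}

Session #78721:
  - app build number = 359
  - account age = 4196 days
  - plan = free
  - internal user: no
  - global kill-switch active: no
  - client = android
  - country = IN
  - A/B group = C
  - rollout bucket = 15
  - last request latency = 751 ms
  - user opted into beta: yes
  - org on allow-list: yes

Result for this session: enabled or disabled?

Disabled

Atomic conditions:
  rollout bucket ≥ 8: 15 ≥ 8 is true
  app build number > 120: 359 > 120 is true
  NOT internal user: no → true
  plan = team: free == team is false
  A/B group = control: C == control is false
  org on allow-list: yes → true
  last request latency ≤ 3890 ms: 751 ≤ 3890 is true
  client ∈ {api, ios, web}: android is not in the set → false
  account age between 1620 days and 4193 days: 4196 in [1620, 4193] is false
  user opted into beta: yes → true
  country = JP: IN == JP is false
  global kill-switch active: no → false
  country = DE: IN == DE is false
  app build number ≤ 714: 359 ≤ 714 is true
  last request latency between 1386 ms and 3932 ms: 751 in [1386, 3932] is false
  account age ≤ 4967 days: 4196 ≤ 4967 is true
  internal user: no → false
  plan ∈ {enterprise, free, team}: free is in the set → true
  client ∈ {android, api, web}: android is in the set → true
Combine:
[1.1.1.3] exactly-one(true, false) = true
[1.1.1] true AND true AND true = true
[1.1.2.1.1] false OR true = true
[1.1.2.1] NOT true = false
[1.1.2.2] true AND false = false
[1.1.2] false OR false = false
[1.1] true → false = false
[1.2.1] false OR true = true
[1.2.2.1.2.1] false AND false = false
[1.2.2.1.2] NOT false = true
[1.2.2.1] false OR true = true
[1.2.2] NOT true = false
[1.2.3.1] true OR false OR true = true
[1.2.3] NOT true = false
[1.2] true AND false AND false = false
[1] false → false (antecedent false ⇒ implication holds) = true
[2] exactly-one(false, true, true) = false
[root] true AND false = false
Overall: false → disabled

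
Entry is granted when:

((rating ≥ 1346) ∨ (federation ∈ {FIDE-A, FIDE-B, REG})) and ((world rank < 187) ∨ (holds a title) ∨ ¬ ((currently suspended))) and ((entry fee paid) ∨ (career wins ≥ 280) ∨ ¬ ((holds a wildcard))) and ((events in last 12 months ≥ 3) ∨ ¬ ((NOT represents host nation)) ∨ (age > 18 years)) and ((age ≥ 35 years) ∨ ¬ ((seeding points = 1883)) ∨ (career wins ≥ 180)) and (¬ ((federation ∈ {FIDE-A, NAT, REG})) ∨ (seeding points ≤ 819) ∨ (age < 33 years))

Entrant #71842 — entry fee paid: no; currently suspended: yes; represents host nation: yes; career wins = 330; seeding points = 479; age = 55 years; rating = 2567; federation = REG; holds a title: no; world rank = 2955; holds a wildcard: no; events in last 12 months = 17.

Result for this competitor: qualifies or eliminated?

Eliminated

Atomic conditions:
  rating ≥ 1346: 2567 ≥ 1346 is true
  federation ∈ {FIDE-A, FIDE-B, REG}: REG is in the set → true
  world rank < 187: 2955 < 187 is false
  holds a title: no → false
  currently suspended: yes → true
  entry fee paid: no → false
  career wins ≥ 280: 330 ≥ 280 is true
  holds a wildcard: no → false
  events in last 12 months ≥ 3: 17 ≥ 3 is true
  NOT represents host nation: yes → false
  age > 18 years: 55 > 18 is true
  age ≥ 35 years: 55 ≥ 35 is true
  seeding points = 1883: 479 == 1883 is false
  career wins ≥ 180: 330 ≥ 180 is true
  federation ∈ {FIDE-A, NAT, REG}: REG is in the set → true
  seeding points ≤ 819: 479 ≤ 819 is true
  age < 33 years: 55 < 33 is false
Combine:
[1] true OR true = true
[2.3] NOT true = false
[2] false OR false OR false = false
[3.3] NOT false = true
[3] false OR true OR true = true
[4.2] NOT false = true
[4] true OR true OR true = true
[5.2] NOT false = true
[5] true OR true OR true = true
[6.1] NOT true = false
[6] false OR true OR false = true
[root] true AND false AND true AND true AND true AND true = false
Overall: false → eliminated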